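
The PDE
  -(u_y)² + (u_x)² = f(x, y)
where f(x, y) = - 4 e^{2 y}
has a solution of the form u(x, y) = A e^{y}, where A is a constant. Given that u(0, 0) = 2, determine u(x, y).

Substitute the ansatz u = A e^{y} into the left-hand side.
Derivatives of the ansatz:
  u_y = A e^{y}
  u_x = 0
Term by term:
  -(u_y)² = - A^{2} e^{2 y}
  (u_x)² = 0
So the left-hand side equals
  - A^{2} e^{2 y}
This must equal f(x, y) = - 4 e^{2 y} identically.
Matching coefficients of the independent functions:
  [e^{2 y}]:  - A^{2} = -4
These equations allow (A) = (-2) or (2).
Impose the point condition(s):
  u(0, 0) = 2  ⟹  A = 2
Only A = 2 satisfies everything.
Hence u(x, y) = 2 e^{y}.

Answer: u(x, y) = 2 e^{y}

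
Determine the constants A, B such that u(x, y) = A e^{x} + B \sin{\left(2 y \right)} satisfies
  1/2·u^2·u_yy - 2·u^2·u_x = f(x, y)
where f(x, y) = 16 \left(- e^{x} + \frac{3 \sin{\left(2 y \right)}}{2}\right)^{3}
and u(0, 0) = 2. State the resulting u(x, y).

Substitute the ansatz u = A e^{x} + B \sin{\left(2 y \right)} into the left-hand side.
Derivatives of the ansatz:
  u_yy = - 4 B \sin{\left(2 y \right)}
  u_x = A e^{x}
Term by term:
  1/2·u^2·u_yy = - 2 A^{2} B e^{2 x} \sin{\left(2 y \right)} - 4 A B^{2} e^{x} \sin^{2}{\left(2 y \right)} - 2 B^{3} \sin^{3}{\left(2 y \right)}
  -2·u^2·u_x = - 2 A^{3} e^{3 x} - 4 A^{2} B e^{2 x} \sin{\left(2 y \right)} - 2 A B^{2} e^{x} \sin^{2}{\left(2 y \right)}
So the left-hand side equals
  - 2 A^{3} e^{3 x} - 6 A^{2} B e^{2 x} \sin{\left(2 y \right)} - 6 A B^{2} e^{x} \sin^{2}{\left(2 y \right)} - 2 B^{3} \sin^{3}{\left(2 y \right)}
This must equal f(x, y) identically; expanded, f = - 16 e^{3 x} + 72 e^{2 x} \sin{\left(2 y \right)} - 108 e^{x} \sin^{2}{\left(2 y \right)} + 54 \sin^{3}{\left(2 y \right)}.
Matching coefficients of the independent functions:
  [e^{x} \sin^{2}{\left(2 y \right)}]:  - 6 A B^{2} = -108
  [e^{2 x} \sin{\left(2 y \right)}]:  - 6 A^{2} B = 72
  [e^{3 x}]:  - 2 A^{3} = -16
  [\sin^{3}{\left(2 y \right)}]:  - 2 B^{3} = 54
Solving: A = 2, B = -3.
Check against the point condition:
  u(0, 0) = 2  ⟹  A = 2  ✓
Hence u(x, y) = 2 e^{x} - 3 \sin{\left(2 y \right)}.

Answer: u(x, y) = 2 e^{x} - 3 \sin{\left(2 y \right)}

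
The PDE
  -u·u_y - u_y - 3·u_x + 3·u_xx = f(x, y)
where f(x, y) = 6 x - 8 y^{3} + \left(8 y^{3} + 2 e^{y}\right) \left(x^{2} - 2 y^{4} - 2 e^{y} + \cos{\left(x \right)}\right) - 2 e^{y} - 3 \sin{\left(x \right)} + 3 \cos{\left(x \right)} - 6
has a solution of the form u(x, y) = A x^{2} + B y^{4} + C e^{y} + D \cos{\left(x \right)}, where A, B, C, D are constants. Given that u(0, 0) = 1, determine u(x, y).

Substitute the ansatz u = A x^{2} + B y^{4} + C e^{y} + D \cos{\left(x \right)} into the left-hand side.
Derivatives of the ansatz:
  u_y = 4 B y^{3} + C e^{y}
  u_x = 2 A x - D \sin{\left(x \right)}
  u_xx = 2 A - D \cos{\left(x \right)}
Term by term:
  -u·u_y = - 4 A B x^{2} y^{3} - A C x^{2} e^{y} - 4 B^{2} y^{7} - B C y^{4} e^{y} - 4 B C y^{3} e^{y} - 4 B D y^{3} \cos{\left(x \right)} - C^{2} e^{2 y} - C D e^{y} \cos{\left(x \right)}
  -u_y = - 4 B y^{3} - C e^{y}
  -3·u_x = - 6 A x + 3 D \sin{\left(x \right)}
  3·u_xx = 6 A - 3 D \cos{\left(x \right)}
So the left-hand side equals
  - 4 A B x^{2} y^{3} - A C x^{2} e^{y} - 6 A x + 6 A - 4 B^{2} y^{7} - B C y^{4} e^{y} - 4 B C y^{3} e^{y} - 4 B D y^{3} \cos{\left(x \right)} - 4 B y^{3} - C^{2} e^{2 y} - C D e^{y} \cos{\left(x \right)} - C e^{y} + 3 D \sin{\left(x \right)} - 3 D \cos{\left(x \right)}
This must equal f(x, y) identically; expanded, f = 8 x^{2} y^{3} + 2 x^{2} e^{y} + 6 x - 16 y^{7} - 4 y^{4} e^{y} - 16 y^{3} e^{y} + 8 y^{3} \cos{\left(x \right)} - 8 y^{3} - 4 e^{2 y} + 2 e^{y} \cos{\left(x \right)} - 2 e^{y} - 3 \sin{\left(x \right)} + 3 \cos{\left(x \right)} - 6.
Matching coefficients of the independent functions:
  [constant term]:  6 A = -6
  [x]:  - 6 A = 6
  [y^{3}]:  - 4 B = -8
  [y^{7}]:  - 4 B^{2} = -16
  [x^{2} y^{3}]:  - 4 A B = 8
  [x^{2} e^{y}]:  - A C = 2
  [y^{3} e^{y}]:  - 4 B C = -16
  [y^{3} \cos{\left(x \right)}]:  - 4 B D = 8
  [y^{4} e^{y}]:  - B C = -4
  [e^{y} \cos{\left(x \right)}]:  - C D = 2
  [e^{y}]:  - C = -2
  [e^{2 y}]:  - C^{2} = -4
  [\sin{\left(x \right)}]:  3 D = -3
  [\cos{\left(x \right)}]:  - 3 D = 3
Solving: A = -1, B = 2, C = 2, D = -1.
Check against the point condition:
  u(0, 0) = 1  ⟹  C + D = 1  ✓
Hence u(x, y) = - x^{2} + 2 y^{4} + 2 e^{y} - \cos{\left(x \right)}.

Answer: u(x, y) = - x^{2} + 2 y^{4} + 2 e^{y} - \cos{\left(x \right)}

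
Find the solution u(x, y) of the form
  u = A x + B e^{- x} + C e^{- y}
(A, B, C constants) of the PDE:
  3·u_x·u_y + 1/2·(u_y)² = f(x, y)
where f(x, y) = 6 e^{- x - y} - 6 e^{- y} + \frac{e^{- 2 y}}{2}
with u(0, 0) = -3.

Substitute the ansatz u = A x + B e^{- x} + C e^{- y} into the left-hand side.
Derivatives of the ansatz:
  u_x = A - B e^{- x}
  u_y = - C e^{- y}
Term by term:
  3·u_x·u_y = - 3 A C e^{- y} + 3 B C e^{- x} e^{- y}
  1/2·(u_y)² = \frac{C^{2} e^{- 2 y}}{2}
So the left-hand side equals
  - 3 A C e^{- y} + 3 B C e^{- x} e^{- y} + \frac{C^{2} e^{- 2 y}}{2}
This must equal f(x, y) identically; expanded, f = - 6 e^{- y} + \frac{e^{- 2 y}}{2} + 6 e^{- x} e^{- y}.
Matching coefficients of the independent functions:
  [e^{- x} e^{- y}]:  3 B C = 6
  [e^{- 2 y}]:  \frac{C^{2}}{2} = \frac{1}{2}
  [e^{- y}]:  - 3 A C = -6
These equations allow (A, B, C) = (-2, -2, -1) or (2, 2, 1).
Impose the point condition(s):
  u(0, 0) = -3  ⟹  B + C = -3
Only A = -2, B = -2, C = -1 satisfies everything.
Hence u(x, y) = - 2 x - e^{- y} - 2 e^{- x}.

Answer: u(x, y) = - 2 x - e^{- y} - 2 e^{- x}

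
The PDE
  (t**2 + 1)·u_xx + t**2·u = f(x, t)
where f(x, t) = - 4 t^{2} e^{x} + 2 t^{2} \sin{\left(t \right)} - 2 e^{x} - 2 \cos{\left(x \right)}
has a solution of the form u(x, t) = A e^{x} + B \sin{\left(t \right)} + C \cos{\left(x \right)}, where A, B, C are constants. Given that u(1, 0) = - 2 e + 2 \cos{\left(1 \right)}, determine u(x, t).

Substitute the ansatz u = A e^{x} + B \sin{\left(t \right)} + C \cos{\left(x \right)} into the left-hand side.
Derivatives of the ansatz:
  u_xx = A e^{x} - C \cos{\left(x \right)}
Term by term:
  (t**2 + 1)·u_xx = A t^{2} e^{x} + A e^{x} - C t^{2} \cos{\left(x \right)} - C \cos{\left(x \right)}
  t**2·u = A t^{2} e^{x} + B t^{2} \sin{\left(t \right)} + C t^{2} \cos{\left(x \right)}
So the left-hand side equals
  2 A t^{2} e^{x} + A e^{x} + B t^{2} \sin{\left(t \right)} - C \cos{\left(x \right)}
This must equal f(x, t) = - 4 t^{2} e^{x} + 2 t^{2} \sin{\left(t \right)} - 2 e^{x} - 2 \cos{\left(x \right)} identically.
Matching coefficients of the independent functions:
  [t^{2} e^{x}]:  2 A = -4
  [t^{2} \sin{\left(t \right)}]:  B = 2
  [e^{x}]:  A = -2
  [\cos{\left(x \right)}]:  - C = -2
Solving: A = -2, B = 2, C = 2.
Check against the point condition:
  u(1, 0) = - 2 e + 2 \cos{\left(1 \right)}  ⟹  e A + C \cos{\left(1 \right)} = - 2 e + 2 \cos{\left(1 \right)}  ✓
Hence u(x, t) = - 2 e^{x} + 2 \sin{\left(t \right)} + 2 \cos{\left(x \right)}.

Answer: u(x, t) = - 2 e^{x} + 2 \sin{\left(t \right)} + 2 \cos{\left(x \right)}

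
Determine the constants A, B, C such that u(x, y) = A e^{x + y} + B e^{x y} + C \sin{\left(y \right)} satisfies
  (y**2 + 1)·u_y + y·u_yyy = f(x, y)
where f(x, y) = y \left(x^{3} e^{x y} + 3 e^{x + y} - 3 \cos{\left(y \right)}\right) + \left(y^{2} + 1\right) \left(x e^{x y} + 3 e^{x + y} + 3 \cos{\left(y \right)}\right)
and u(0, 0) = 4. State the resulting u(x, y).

Answer: u(x, y) = e^{x y} + 3 e^{x + y} + 3 \sin{\left(y \right)}

Derivation:
Substitute the ansatz u = A e^{x + y} + B e^{x y} + C \sin{\left(y \right)} into the left-hand side.
Derivatives of the ansatz:
  u_y = A e^{x} e^{y} + B x e^{x y} + C \cos{\left(y \right)}
  u_yyy = A e^{x} e^{y} + B x^{3} e^{x y} - C \cos{\left(y \right)}
Term by term:
  (y**2 + 1)·u_y = A y^{2} e^{x} e^{y} + A e^{x} e^{y} + B x y^{2} e^{x y} + B x e^{x y} + C y^{2} \cos{\left(y \right)} + C \cos{\left(y \right)}
  y·u_yyy = A y e^{x} e^{y} + B x^{3} y e^{x y} - C y \cos{\left(y \right)}
So the left-hand side equals
  A y^{2} e^{x} e^{y} + A y e^{x} e^{y} + A e^{x} e^{y} + B x^{3} y e^{x y} + B x y^{2} e^{x y} + B x e^{x y} + C y^{2} \cos{\left(y \right)} - C y \cos{\left(y \right)} + C \cos{\left(y \right)}
This must equal f(x, y) identically; expanded, f = x^{3} y e^{x y} + x y^{2} e^{x y} + x e^{x y} + 3 y^{2} e^{x} e^{y} + 3 y^{2} \cos{\left(y \right)} + 3 y e^{x} e^{y} - 3 y \cos{\left(y \right)} + 3 e^{x} e^{y} + 3 \cos{\left(y \right)}.
Matching coefficients of the independent functions:
  [x e^{x y}, x y^{2} e^{x y}, x^{3} y e^{x y}]:  B = 1
  [y \cos{\left(y \right)}]:  - C = -3
  [y^{2} \cos{\left(y \right)}, \cos{\left(y \right)}]:  C = 3
  [e^{x} e^{y}, y e^{x} e^{y}, y^{2} e^{x} e^{y}]:  A = 3
Solving: A = 3, B = 1, C = 3.
Check against the point condition:
  u(0, 0) = 4  ⟹  A + B = 4  ✓
Hence u(x, y) = e^{x y} + 3 e^{x + y} + 3 \sin{\left(y \right)}.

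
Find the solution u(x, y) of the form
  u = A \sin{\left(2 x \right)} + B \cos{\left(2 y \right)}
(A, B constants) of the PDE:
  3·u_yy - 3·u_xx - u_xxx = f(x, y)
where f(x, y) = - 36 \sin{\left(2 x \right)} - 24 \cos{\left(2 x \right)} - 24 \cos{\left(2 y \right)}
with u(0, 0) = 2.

Substitute the ansatz u = A \sin{\left(2 x \right)} + B \cos{\left(2 y \right)} into the left-hand side.
Derivatives of the ansatz:
  u_yy = - 4 B \cos{\left(2 y \right)}
  u_xx = - 4 A \sin{\left(2 x \right)}
  u_xxx = - 8 A \cos{\left(2 x \right)}
Term by term:
  3·u_yy = - 12 B \cos{\left(2 y \right)}
  -3·u_xx = 12 A \sin{\left(2 x \right)}
  -u_xxx = 8 A \cos{\left(2 x \right)}
So the left-hand side equals
  12 A \sin{\left(2 x \right)} + 8 A \cos{\left(2 x \right)} - 12 B \cos{\left(2 y \right)}
This must equal f(x, y) = - 36 \sin{\left(2 x \right)} - 24 \cos{\left(2 x \right)} - 24 \cos{\left(2 y \right)} identically.
Matching coefficients of the independent functions:
  [\sin{\left(2 x \right)}]:  12 A = -36
  [\cos{\left(2 x \right)}]:  8 A = -24
  [\cos{\left(2 y \right)}]:  - 12 B = -24
Solving: A = -3, B = 2.
Check against the point condition:
  u(0, 0) = 2  ⟹  B = 2  ✓
Hence u(x, y) = - 3 \sin{\left(2 x \right)} + 2 \cos{\left(2 y \right)}.

Answer: u(x, y) = - 3 \sin{\left(2 x \right)} + 2 \cos{\left(2 y \right)}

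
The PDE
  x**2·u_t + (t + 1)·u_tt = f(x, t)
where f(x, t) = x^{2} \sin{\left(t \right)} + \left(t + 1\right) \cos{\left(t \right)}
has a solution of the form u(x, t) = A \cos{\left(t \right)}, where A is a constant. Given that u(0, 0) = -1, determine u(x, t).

Substitute the ansatz u = A \cos{\left(t \right)} into the left-hand side.
Derivatives of the ansatz:
  u_t = - A \sin{\left(t \right)}
  u_tt = - A \cos{\left(t \right)}
Term by term:
  x**2·u_t = - A x^{2} \sin{\left(t \right)}
  (t + 1)·u_tt = - A t \cos{\left(t \right)} - A \cos{\left(t \right)}
So the left-hand side equals
  - A t \cos{\left(t \right)} - A x^{2} \sin{\left(t \right)} - A \cos{\left(t \right)}
This must equal f(x, t) identically; expanded, f = t \cos{\left(t \right)} + x^{2} \sin{\left(t \right)} + \cos{\left(t \right)}.
Matching coefficients of the independent functions:
  [t \cos{\left(t \right)}, x^{2} \sin{\left(t \right)}, \cos{\left(t \right)}]:  - A = 1
Solving: A = -1.
Check against the point condition:
  u(0, 0) = -1  ⟹  A = -1  ✓
Hence u(x, t) = - \cos{\left(t \right)}.

Answer: u(x, t) = - \cos{\left(t \right)}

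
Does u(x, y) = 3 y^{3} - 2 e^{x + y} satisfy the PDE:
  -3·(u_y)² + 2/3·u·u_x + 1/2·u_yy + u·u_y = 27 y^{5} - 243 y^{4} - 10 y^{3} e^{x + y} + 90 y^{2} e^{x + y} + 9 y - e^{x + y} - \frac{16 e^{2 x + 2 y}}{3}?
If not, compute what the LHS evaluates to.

Evaluate each term of the left-hand side for u = 3 y^{3} - 2 e^{x + y}.
Derivatives:
  u_y = 9 y^{2} - 2 e^{x} e^{y}
  u_x = - 2 e^{x} e^{y}
  u_yy = 18 y - 2 e^{x} e^{y}
Terms:
  -3·(u_y)² = - 3 \left(9 y^{2} - 2 e^{x + y}\right)^{2}
  2/3·u·u_x = \left(- 4 y^{3} + \frac{8 e^{x + y}}{3}\right) e^{x + y}
  1/2·u_yy = 9 y - e^{x + y}
  u·u_y = \left(9 y^{2} - 2 e^{x + y}\right) \left(3 y^{3} - 2 e^{x + y}\right)
Sum: LHS = 27 y^{5} - 243 y^{4} - 10 y^{3} e^{x + y} + 90 y^{2} e^{x + y} + 9 y - e^{x + y} - \frac{16 e^{2 x + 2 y}}{3}
This is exactly the given right-hand side, so u is a solution.

Answer: Yes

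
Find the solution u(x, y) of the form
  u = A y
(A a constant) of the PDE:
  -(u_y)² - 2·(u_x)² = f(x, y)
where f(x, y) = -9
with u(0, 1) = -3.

Answer: u(x, y) = - 3 y

Derivation:
Substitute the ansatz u = A y into the left-hand side.
Derivatives of the ansatz:
  u_y = A
  u_x = 0
Term by term:
  -(u_y)² = - A^{2}
  -2·(u_x)² = 0
So the left-hand side equals
  - A^{2}
This must equal f(x, y) = -9 identically.
Matching coefficients of the independent functions:
  [constant term]:  - A^{2} = -9
These equations allow (A) = (-3) or (3).
Impose the point condition(s):
  u(0, 1) = -3  ⟹  A = -3
Only A = -3 satisfies everything.
Hence u(x, y) = - 3 y.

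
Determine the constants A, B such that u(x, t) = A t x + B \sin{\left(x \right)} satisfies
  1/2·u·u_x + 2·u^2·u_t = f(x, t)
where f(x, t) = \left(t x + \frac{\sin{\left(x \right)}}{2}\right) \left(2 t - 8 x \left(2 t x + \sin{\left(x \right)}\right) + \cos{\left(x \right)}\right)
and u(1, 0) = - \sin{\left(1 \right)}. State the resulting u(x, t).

Substitute the ansatz u = A t x + B \sin{\left(x \right)} into the left-hand side.
Derivatives of the ansatz:
  u_x = A t + B \cos{\left(x \right)}
  u_t = A x
Term by term:
  1/2·u·u_x = \frac{A^{2} t^{2} x}{2} + \frac{A B t x \cos{\left(x \right)}}{2} + \frac{A B t \sin{\left(x \right)}}{2} + \frac{B^{2} \sin{\left(x \right)} \cos{\left(x \right)}}{2}
  2·u^2·u_t = 2 A^{3} t^{2} x^{3} + 4 A^{2} B t x^{2} \sin{\left(x \right)} + 2 A B^{2} x \sin^{2}{\left(x \right)}
So the left-hand side equals
  2 A^{3} t^{2} x^{3} + 4 A^{2} B t x^{2} \sin{\left(x \right)} + \frac{A^{2} t^{2} x}{2} + 2 A B^{2} x \sin^{2}{\left(x \right)} + \frac{A B t x \cos{\left(x \right)}}{2} + \frac{A B t \sin{\left(x \right)}}{2} + \frac{B^{2} \sin{\left(x \right)} \cos{\left(x \right)}}{2}
This must equal f(x, t) identically; expanded, f = - 16 t^{2} x^{3} + 2 t^{2} x - 16 t x^{2} \sin{\left(x \right)} + t x \cos{\left(x \right)} + t \sin{\left(x \right)} - 4 x \sin^{2}{\left(x \right)} + \frac{\sin{\left(x \right)} \cos{\left(x \right)}}{2}.
Matching coefficients of the independent functions:
  [t \sin{\left(x \right)}, t x \cos{\left(x \right)}]:  \frac{A B}{2} = 1
  [t^{2} x]:  \frac{A^{2}}{2} = 2
  [t^{2} x^{3}]:  2 A^{3} = -16
  [x \sin^{2}{\left(x \right)}]:  2 A B^{2} = -4
  [\sin{\left(x \right)} \cos{\left(x \right)}]:  \frac{B^{2}}{2} = \frac{1}{2}
  [t x^{2} \sin{\left(x \right)}]:  4 A^{2} B = -16
Solving: A = -2, B = -1.
Check against the point condition:
  u(1, 0) = - \sin{\left(1 \right)}  ⟹  B \sin{\left(1 \right)} = - \sin{\left(1 \right)}  ✓
Hence u(x, t) = - 2 t x - \sin{\left(x \right)}.

Answer: u(x, t) = - 2 t x - \sin{\left(x \right)}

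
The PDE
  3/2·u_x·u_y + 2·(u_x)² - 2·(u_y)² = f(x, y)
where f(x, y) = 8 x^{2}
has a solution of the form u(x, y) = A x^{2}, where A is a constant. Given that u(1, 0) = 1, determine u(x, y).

Substitute the ansatz u = A x^{2} into the left-hand side.
Derivatives of the ansatz:
  u_x = 2 A x
  u_y = 0
Term by term:
  3/2·u_x·u_y = 0
  2·(u_x)² = 8 A^{2} x^{2}
  -2·(u_y)² = 0
So the left-hand side equals
  8 A^{2} x^{2}
This must equal f(x, y) = 8 x^{2} identically.
Matching coefficients of the independent functions:
  [x^{2}]:  8 A^{2} = 8
These equations allow (A) = (-1) or (1).
Impose the point condition(s):
  u(1, 0) = 1  ⟹  A = 1
Only A = 1 satisfies everything.
Hence u(x, y) = x^{2}.

Answer: u(x, y) = x^{2}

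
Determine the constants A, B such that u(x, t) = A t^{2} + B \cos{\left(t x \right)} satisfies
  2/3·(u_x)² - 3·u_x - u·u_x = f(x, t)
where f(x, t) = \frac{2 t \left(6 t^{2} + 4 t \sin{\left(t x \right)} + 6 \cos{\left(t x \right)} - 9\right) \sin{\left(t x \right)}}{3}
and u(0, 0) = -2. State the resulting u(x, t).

Substitute the ansatz u = A t^{2} + B \cos{\left(t x \right)} into the left-hand side.
Derivatives of the ansatz:
  u_x = - B t \sin{\left(t x \right)}
Term by term:
  2/3·(u_x)² = \frac{2 B^{2} t^{2} \sin^{2}{\left(t x \right)}}{3}
  -3·u_x = 3 B t \sin{\left(t x \right)}
  -u·u_x = A B t^{3} \sin{\left(t x \right)} + B^{2} t \sin{\left(t x \right)} \cos{\left(t x \right)}
So the left-hand side equals
  A B t^{3} \sin{\left(t x \right)} + \frac{2 B^{2} t^{2} \sin^{2}{\left(t x \right)}}{3} + B^{2} t \sin{\left(t x \right)} \cos{\left(t x \right)} + 3 B t \sin{\left(t x \right)}
This must equal f(x, t) identically; expanded, f = 4 t^{3} \sin{\left(t x \right)} + \frac{8 t^{2} \sin^{2}{\left(t x \right)}}{3} + 4 t \sin{\left(t x \right)} \cos{\left(t x \right)} - 6 t \sin{\left(t x \right)}.
Matching coefficients of the independent functions:
  [t \sin{\left(t x \right)}]:  3 B = -6
  [t^{2} \sin^{2}{\left(t x \right)}]:  \frac{2 B^{2}}{3} = \frac{8}{3}
  [t^{3} \sin{\left(t x \right)}]:  A B = 4
  [t \sin{\left(t x \right)} \cos{\left(t x \right)}]:  B^{2} = 4
Solving: A = -2, B = -2.
Check against the point condition:
  u(0, 0) = -2  ⟹  B = -2  ✓
Hence u(x, t) = - 2 t^{2} - 2 \cos{\left(t x \right)}.

Answer: u(x, t) = - 2 t^{2} - 2 \cos{\left(t x \right)}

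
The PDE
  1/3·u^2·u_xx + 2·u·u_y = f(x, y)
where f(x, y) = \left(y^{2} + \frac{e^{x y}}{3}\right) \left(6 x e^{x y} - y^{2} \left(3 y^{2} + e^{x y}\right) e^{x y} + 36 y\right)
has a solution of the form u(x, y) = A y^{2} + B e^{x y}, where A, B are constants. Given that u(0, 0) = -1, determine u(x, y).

Answer: u(x, y) = - 3 y^{2} - e^{x y}

Derivation:
Substitute the ansatz u = A y^{2} + B e^{x y} into the left-hand side.
Derivatives of the ansatz:
  u_xx = B y^{2} e^{x y}
  u_y = 2 A y + B x e^{x y}
Term by term:
  1/3·u^2·u_xx = \frac{A^{2} B y^{6} e^{x y}}{3} + \frac{2 A B^{2} y^{4} e^{2 x y}}{3} + \frac{B^{3} y^{2} e^{3 x y}}{3}
  2·u·u_y = 4 A^{2} y^{3} + 2 A B x y^{2} e^{x y} + 4 A B y e^{x y} + 2 B^{2} x e^{2 x y}
So the left-hand side equals
  \frac{A^{2} B y^{6} e^{x y}}{3} + 4 A^{2} y^{3} + \frac{2 A B^{2} y^{4} e^{2 x y}}{3} + 2 A B x y^{2} e^{x y} + 4 A B y e^{x y} + \frac{B^{3} y^{2} e^{3 x y}}{3} + 2 B^{2} x e^{2 x y}
This must equal f(x, y) identically; expanded, f = 6 x y^{2} e^{x y} + 2 x e^{2 x y} - 3 y^{6} e^{x y} - 2 y^{4} e^{2 x y} + 36 y^{3} - \frac{y^{2} e^{3 x y}}{3} + 12 y e^{x y}.
Matching coefficients of the independent functions:
  [y^{3}]:  4 A^{2} = 36
  [x e^{2 x y}]:  2 B^{2} = 2
  [y e^{x y}]:  4 A B = 12
  [y^{2} e^{3 x y}]:  \frac{B^{3}}{3} = - \frac{1}{3}
  [y^{4} e^{2 x y}]:  \frac{2 A B^{2}}{3} = -2
  [y^{6} e^{x y}]:  \frac{A^{2} B}{3} = -3
  [x y^{2} e^{x y}]:  2 A B = 6
Solving: A = -3, B = -1.
Check against the point condition:
  u(0, 0) = -1  ⟹  B = -1  ✓
Hence u(x, y) = - 3 y^{2} - e^{x y}.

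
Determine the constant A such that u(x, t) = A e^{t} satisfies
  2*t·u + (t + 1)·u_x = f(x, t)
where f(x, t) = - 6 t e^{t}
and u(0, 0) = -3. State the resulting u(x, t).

Answer: u(x, t) = - 3 e^{t}

Derivation:
Substitute the ansatz u = A e^{t} into the left-hand side.
Derivatives of the ansatz:
  u_x = 0
Term by term:
  2*t·u = 2 A t e^{t}
  (t + 1)·u_x = 0
So the left-hand side equals
  2 A t e^{t}
This must equal f(x, t) = - 6 t e^{t} identically.
Matching coefficients of the independent functions:
  [t e^{t}]:  2 A = -6
Solving: A = -3.
Check against the point condition:
  u(0, 0) = -3  ⟹  A = -3  ✓
Hence u(x, t) = - 3 e^{t}.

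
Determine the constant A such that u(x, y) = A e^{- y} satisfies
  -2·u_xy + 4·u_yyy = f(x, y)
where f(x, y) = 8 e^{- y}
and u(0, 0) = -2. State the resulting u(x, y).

Substitute the ansatz u = A e^{- y} into the left-hand side.
Derivatives of the ansatz:
  u_xy = 0
  u_yyy = - A e^{- y}
Term by term:
  -2·u_xy = 0
  4·u_yyy = - 4 A e^{- y}
So the left-hand side equals
  - 4 A e^{- y}
This must equal f(x, y) = 8 e^{- y} identically.
Matching coefficients of the independent functions:
  [e^{- y}]:  - 4 A = 8
Solving: A = -2.
Check against the point condition:
  u(0, 0) = -2  ⟹  A = -2  ✓
Hence u(x, y) = - 2 e^{- y}.

Answer: u(x, y) = - 2 e^{- y}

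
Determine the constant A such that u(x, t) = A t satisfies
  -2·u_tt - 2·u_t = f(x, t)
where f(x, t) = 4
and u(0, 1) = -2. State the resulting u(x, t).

Answer: u(x, t) = - 2 t

Derivation:
Substitute the ansatz u = A t into the left-hand side.
Derivatives of the ansatz:
  u_tt = 0
  u_t = A
Term by term:
  -2·u_tt = 0
  -2·u_t = - 2 A
So the left-hand side equals
  - 2 A
This must equal f(x, t) = 4 identically.
Matching coefficients of the independent functions:
  [constant term]:  - 2 A = 4
Solving: A = -2.
Check against the point condition:
  u(0, 1) = -2  ⟹  A = -2  ✓
Hence u(x, t) = - 2 t.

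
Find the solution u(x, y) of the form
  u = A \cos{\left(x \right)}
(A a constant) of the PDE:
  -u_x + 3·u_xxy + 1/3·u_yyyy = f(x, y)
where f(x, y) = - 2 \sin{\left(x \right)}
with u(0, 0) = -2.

Substitute the ansatz u = A \cos{\left(x \right)} into the left-hand side.
Derivatives of the ansatz:
  u_x = - A \sin{\left(x \right)}
  u_xxy = 0
  u_yyyy = 0
Term by term:
  -u_x = A \sin{\left(x \right)}
  3·u_xxy = 0
  1/3·u_yyyy = 0
So the left-hand side equals
  A \sin{\left(x \right)}
This must equal f(x, y) = - 2 \sin{\left(x \right)} identically.
Matching coefficients of the independent functions:
  [\sin{\left(x \right)}]:  A = -2
Solving: A = -2.
Check against the point condition:
  u(0, 0) = -2  ⟹  A = -2  ✓
Hence u(x, y) = - 2 \cos{\left(x \right)}.

Answer: u(x, y) = - 2 \cos{\left(x \right)}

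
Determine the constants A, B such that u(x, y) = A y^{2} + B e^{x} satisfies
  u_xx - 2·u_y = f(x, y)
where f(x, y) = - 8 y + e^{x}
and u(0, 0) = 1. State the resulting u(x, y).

Substitute the ansatz u = A y^{2} + B e^{x} into the left-hand side.
Derivatives of the ansatz:
  u_xx = B e^{x}
  u_y = 2 A y
Term by term:
  u_xx = B e^{x}
  -2·u_y = - 4 A y
So the left-hand side equals
  - 4 A y + B e^{x}
This must equal f(x, y) = - 8 y + e^{x} identically.
Matching coefficients of the independent functions:
  [y]:  - 4 A = -8
  [e^{x}]:  B = 1
Solving: A = 2, B = 1.
Check against the point condition:
  u(0, 0) = 1  ⟹  B = 1  ✓
Hence u(x, y) = 2 y^{2} + e^{x}.

Answer: u(x, y) = 2 y^{2} + e^{x}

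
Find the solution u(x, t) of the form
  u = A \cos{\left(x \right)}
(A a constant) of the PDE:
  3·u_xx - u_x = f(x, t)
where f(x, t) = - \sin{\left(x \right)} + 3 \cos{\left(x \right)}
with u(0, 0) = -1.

Substitute the ansatz u = A \cos{\left(x \right)} into the left-hand side.
Derivatives of the ansatz:
  u_xx = - A \cos{\left(x \right)}
  u_x = - A \sin{\left(x \right)}
Term by term:
  3·u_xx = - 3 A \cos{\left(x \right)}
  -u_x = A \sin{\left(x \right)}
So the left-hand side equals
  A \sin{\left(x \right)} - 3 A \cos{\left(x \right)}
This must equal f(x, t) = - \sin{\left(x \right)} + 3 \cos{\left(x \right)} identically.
Matching coefficients of the independent functions:
  [\sin{\left(x \right)}]:  A = -1
  [\cos{\left(x \right)}]:  - 3 A = 3
Solving: A = -1.
Check against the point condition:
  u(0, 0) = -1  ⟹  A = -1  ✓
Hence u(x, t) = - \cos{\left(x \right)}.

Answer: u(x, t) = - \cos{\left(x \right)}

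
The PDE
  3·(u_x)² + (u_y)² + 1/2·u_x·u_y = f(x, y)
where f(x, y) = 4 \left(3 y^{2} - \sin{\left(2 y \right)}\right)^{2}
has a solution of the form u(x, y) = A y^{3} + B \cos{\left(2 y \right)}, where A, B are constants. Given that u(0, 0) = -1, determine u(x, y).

Substitute the ansatz u = A y^{3} + B \cos{\left(2 y \right)} into the left-hand side.
Derivatives of the ansatz:
  u_x = 0
  u_y = 3 A y^{2} - 2 B \sin{\left(2 y \right)}
Term by term:
  3·(u_x)² = 0
  (u_y)² = 9 A^{2} y^{4} - 12 A B y^{2} \sin{\left(2 y \right)} + 4 B^{2} \sin^{2}{\left(2 y \right)}
  1/2·u_x·u_y = 0
So the left-hand side equals
  9 A^{2} y^{4} - 12 A B y^{2} \sin{\left(2 y \right)} + 4 B^{2} \sin^{2}{\left(2 y \right)}
This must equal f(x, y) identically; expanded, f = 36 y^{4} - 24 y^{2} \sin{\left(2 y \right)} + 4 \sin^{2}{\left(2 y \right)}.
Matching coefficients of the independent functions:
  [y^{4}]:  9 A^{2} = 36
  [y^{2} \sin{\left(2 y \right)}]:  - 12 A B = -24
  [\sin^{2}{\left(2 y \right)}]:  4 B^{2} = 4
These equations allow (A, B) = (-2, -1) or (2, 1).
Impose the point condition(s):
  u(0, 0) = -1  ⟹  B = -1
Only A = -2, B = -1 satisfies everything.
Hence u(x, y) = - 2 y^{3} - \cos{\left(2 y \right)}.

Answer: u(x, y) = - 2 y^{3} - \cos{\left(2 y \right)}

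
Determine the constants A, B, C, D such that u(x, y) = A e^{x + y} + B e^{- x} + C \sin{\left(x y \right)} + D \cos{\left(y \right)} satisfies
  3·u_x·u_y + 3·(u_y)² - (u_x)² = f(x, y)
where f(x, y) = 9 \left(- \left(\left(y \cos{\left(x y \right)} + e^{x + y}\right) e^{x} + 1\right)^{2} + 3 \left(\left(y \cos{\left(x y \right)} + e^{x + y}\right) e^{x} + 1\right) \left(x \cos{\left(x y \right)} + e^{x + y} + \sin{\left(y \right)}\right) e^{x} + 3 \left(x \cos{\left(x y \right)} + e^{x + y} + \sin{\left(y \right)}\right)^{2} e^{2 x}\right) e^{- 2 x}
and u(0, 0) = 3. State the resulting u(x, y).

Substitute the ansatz u = A e^{x + y} + B e^{- x} + C \sin{\left(x y \right)} + D \cos{\left(y \right)} into the left-hand side.
Derivatives of the ansatz:
  u_x = A e^{x} e^{y} - B e^{- x} + C y \cos{\left(x y \right)}
  u_y = A e^{x} e^{y} + C x \cos{\left(x y \right)} - D \sin{\left(y \right)}
Term by term:
  3·u_x·u_y = 3 A^{2} e^{2 x} e^{2 y} - 3 A B e^{y} + 3 A C x e^{x} e^{y} \cos{\left(x y \right)} + 3 A C y e^{x} e^{y} \cos{\left(x y \right)} - 3 A D e^{x} e^{y} \sin{\left(y \right)} - 3 B C x e^{- x} \cos{\left(x y \right)} + 3 B D e^{- x} \sin{\left(y \right)} + 3 C^{2} x y \cos^{2}{\left(x y \right)} - 3 C D y \sin{\left(y \right)} \cos{\left(x y \right)}
  3·(u_y)² = 3 A^{2} e^{2 x} e^{2 y} + 6 A C x e^{x} e^{y} \cos{\left(x y \right)} - 6 A D e^{x} e^{y} \sin{\left(y \right)} + 3 C^{2} x^{2} \cos^{2}{\left(x y \right)} - 6 C D x \sin{\left(y \right)} \cos{\left(x y \right)} + 3 D^{2} \sin^{2}{\left(y \right)}
  -(u_x)² = - A^{2} e^{2 x} e^{2 y} + 2 A B e^{y} - 2 A C y e^{x} e^{y} \cos{\left(x y \right)} - B^{2} e^{- 2 x} + 2 B C y e^{- x} \cos{\left(x y \right)} - C^{2} y^{2} \cos^{2}{\left(x y \right)}
So the left-hand side equals
  5 A^{2} e^{2 x} e^{2 y} - A B e^{y} + 9 A C x e^{x} e^{y} \cos{\left(x y \right)} + A C y e^{x} e^{y} \cos{\left(x y \right)} - 9 A D e^{x} e^{y} \sin{\left(y \right)} - B^{2} e^{- 2 x} - 3 B C x e^{- x} \cos{\left(x y \right)} + 2 B C y e^{- x} \cos{\left(x y \right)} + 3 B D e^{- x} \sin{\left(y \right)} + 3 C^{2} x^{2} \cos^{2}{\left(x y \right)} + 3 C^{2} x y \cos^{2}{\left(x y \right)} - C^{2} y^{2} \cos^{2}{\left(x y \right)} - 6 C D x \sin{\left(y \right)} \cos{\left(x y \right)} - 3 C D y \sin{\left(y \right)} \cos{\left(x y \right)} + 3 D^{2} \sin^{2}{\left(y \right)}
This must equal f(x, y) identically; expanded, f = 27 x^{2} \cos^{2}{\left(x y \right)} + 27 x y \cos^{2}{\left(x y \right)} + 81 x e^{x} e^{y} \cos{\left(x y \right)} + 54 x \sin{\left(y \right)} \cos{\left(x y \right)} + 27 x e^{- x} \cos{\left(x y \right)} - 9 y^{2} \cos^{2}{\left(x y \right)} + 9 y e^{x} e^{y} \cos{\left(x y \right)} + 27 y \sin{\left(y \right)} \cos{\left(x y \right)} - 18 y e^{- x} \cos{\left(x y \right)} + 45 e^{2 x} e^{2 y} + 81 e^{x} e^{y} \sin{\left(y \right)} + 9 e^{y} + 27 \sin^{2}{\left(y \right)} + 27 e^{- x} \sin{\left(y \right)} - 9 e^{- 2 x}.
Matching coefficients of the independent functions:
(each divided by its leading coefficient; functions giving the same equation are listed together)
  [x^{2} \cos^{2}{\left(x y \right)}, y^{2} \cos^{2}{\left(x y \right)}, x y \cos^{2}{\left(x y \right)}]:  C^{2} - 9 = 0
  [e^{- x} \sin{\left(y \right)}]:  B D - 9 = 0
  [e^{2 x} e^{2 y}]:  A^{2} - 9 = 0
  [x e^{- x} \cos{\left(x y \right)}, y e^{- x} \cos{\left(x y \right)}]:  B C + 9 = 0
  [x \sin{\left(y \right)} \cos{\left(x y \right)}, y \sin{\left(y \right)} \cos{\left(x y \right)}]:  C D + 9 = 0
  [e^{x} e^{y} \sin{\left(y \right)}]:  A D + 9 = 0
  [x e^{x} e^{y} \cos{\left(x y \right)}, y e^{x} e^{y} \cos{\left(x y \right)}]:  A C - 9 = 0
  [e^{- 2 x}]:  B^{2} - 9 = 0
  [e^{y}]:  A B + 9 = 0
  [\sin^{2}{\left(y \right)}]:  D^{2} - 9 = 0
These equations allow (A, B, C, D) = (-3, 3, -3, 3) or (3, -3, 3, -3).
Impose the point condition(s):
  u(0, 0) = 3  ⟹  A + B + D = 3
Only A = -3, B = 3, C = -3, D = 3 satisfies everything.
Hence u(x, y) = - 3 e^{x + y} - 3 \sin{\left(x y \right)} + 3 \cos{\left(y \right)} + 3 e^{- x}.

Answer: u(x, y) = - 3 e^{x + y} - 3 \sin{\left(x y \right)} + 3 \cos{\left(y \right)} + 3 e^{- x}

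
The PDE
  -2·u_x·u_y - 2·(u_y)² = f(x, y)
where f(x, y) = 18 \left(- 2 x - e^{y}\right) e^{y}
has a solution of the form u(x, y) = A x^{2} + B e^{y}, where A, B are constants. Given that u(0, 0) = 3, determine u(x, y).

Substitute the ansatz u = A x^{2} + B e^{y} into the left-hand side.
Derivatives of the ansatz:
  u_x = 2 A x
  u_y = B e^{y}
Term by term:
  -2·u_x·u_y = - 4 A B x e^{y}
  -2·(u_y)² = - 2 B^{2} e^{2 y}
So the left-hand side equals
  - 4 A B x e^{y} - 2 B^{2} e^{2 y}
This must equal f(x, y) identically; expanded, f = - 36 x e^{y} - 18 e^{2 y}.
Matching coefficients of the independent functions:
  [x e^{y}]:  - 4 A B = -36
  [e^{2 y}]:  - 2 B^{2} = -18
These equations allow (A, B) = (-3, -3) or (3, 3).
Impose the point condition(s):
  u(0, 0) = 3  ⟹  B = 3
Only A = 3, B = 3 satisfies everything.
Hence u(x, y) = 3 x^{2} + 3 e^{y}.

Answer: u(x, y) = 3 x^{2} + 3 e^{y}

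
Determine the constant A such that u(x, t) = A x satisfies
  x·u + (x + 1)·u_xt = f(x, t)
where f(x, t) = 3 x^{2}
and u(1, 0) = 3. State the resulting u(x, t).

Substitute the ansatz u = A x into the left-hand side.
Derivatives of the ansatz:
  u_xt = 0
Term by term:
  x·u = A x^{2}
  (x + 1)·u_xt = 0
So the left-hand side equals
  A x^{2}
This must equal f(x, t) = 3 x^{2} identically.
Matching coefficients of the independent functions:
  [x^{2}]:  A = 3
Solving: A = 3.
Check against the point condition:
  u(1, 0) = 3  ⟹  A = 3  ✓
Hence u(x, t) = 3 x.

Answer: u(x, t) = 3 x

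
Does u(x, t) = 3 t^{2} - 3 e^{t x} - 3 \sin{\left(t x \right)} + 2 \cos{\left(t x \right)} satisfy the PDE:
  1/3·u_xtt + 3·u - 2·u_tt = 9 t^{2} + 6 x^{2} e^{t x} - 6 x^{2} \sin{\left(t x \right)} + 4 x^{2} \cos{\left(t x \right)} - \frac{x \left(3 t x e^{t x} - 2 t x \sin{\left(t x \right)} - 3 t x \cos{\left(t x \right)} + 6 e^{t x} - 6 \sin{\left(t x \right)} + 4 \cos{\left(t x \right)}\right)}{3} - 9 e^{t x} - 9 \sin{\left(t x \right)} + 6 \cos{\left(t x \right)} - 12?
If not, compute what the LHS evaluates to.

Evaluate each term of the left-hand side for u = 3 t^{2} - 3 e^{t x} - 3 \sin{\left(t x \right)} + 2 \cos{\left(t x \right)}.
Derivatives:
  u_xtt = - 3 t x^{2} e^{t x} + 2 t x^{2} \sin{\left(t x \right)} + 3 t x^{2} \cos{\left(t x \right)} - 6 x e^{t x} + 6 x \sin{\left(t x \right)} - 4 x \cos{\left(t x \right)}
  u_tt = - 3 x^{2} e^{t x} + 3 x^{2} \sin{\left(t x \right)} - 2 x^{2} \cos{\left(t x \right)} + 6
Terms:
  1/3·u_xtt = \frac{x \left(- 3 t x e^{t x} + 2 t x \sin{\left(t x \right)} + 3 t x \cos{\left(t x \right)} - 6 e^{t x} + 6 \sin{\left(t x \right)} - 4 \cos{\left(t x \right)}\right)}{3}
  3·u = 9 t^{2} - 9 e^{t x} - 9 \sin{\left(t x \right)} + 6 \cos{\left(t x \right)}
  -2·u_tt = 6 x^{2} e^{t x} - 6 x^{2} \sin{\left(t x \right)} + 4 x^{2} \cos{\left(t x \right)} - 12
Sum: LHS = 9 t^{2} + 6 x^{2} e^{t x} - 6 x^{2} \sin{\left(t x \right)} + 4 x^{2} \cos{\left(t x \right)} - \frac{x \left(3 t x e^{t x} - 2 t x \sin{\left(t x \right)} - 3 t x \cos{\left(t x \right)} + 6 e^{t x} - 6 \sin{\left(t x \right)} + 4 \cos{\left(t x \right)}\right)}{3} - 9 e^{t x} - 9 \sin{\left(t x \right)} + 6 \cos{\left(t x \right)} - 12
This is exactly the given right-hand side, so u is a solution.

Answer: Yes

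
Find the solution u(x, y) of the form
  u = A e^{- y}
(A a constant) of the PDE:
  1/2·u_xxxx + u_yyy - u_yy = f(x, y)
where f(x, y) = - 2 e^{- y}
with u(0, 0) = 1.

Answer: u(x, y) = e^{- y}

Derivation:
Substitute the ansatz u = A e^{- y} into the left-hand side.
Derivatives of the ansatz:
  u_xxxx = 0
  u_yyy = - A e^{- y}
  u_yy = A e^{- y}
Term by term:
  1/2·u_xxxx = 0
  u_yyy = - A e^{- y}
  -u_yy = - A e^{- y}
So the left-hand side equals
  - 2 A e^{- y}
This must equal f(x, y) = - 2 e^{- y} identically.
Matching coefficients of the independent functions:
  [e^{- y}]:  - 2 A = -2
Solving: A = 1.
Check against the point condition:
  u(0, 0) = 1  ⟹  A = 1  ✓
Hence u(x, y) = e^{- y}.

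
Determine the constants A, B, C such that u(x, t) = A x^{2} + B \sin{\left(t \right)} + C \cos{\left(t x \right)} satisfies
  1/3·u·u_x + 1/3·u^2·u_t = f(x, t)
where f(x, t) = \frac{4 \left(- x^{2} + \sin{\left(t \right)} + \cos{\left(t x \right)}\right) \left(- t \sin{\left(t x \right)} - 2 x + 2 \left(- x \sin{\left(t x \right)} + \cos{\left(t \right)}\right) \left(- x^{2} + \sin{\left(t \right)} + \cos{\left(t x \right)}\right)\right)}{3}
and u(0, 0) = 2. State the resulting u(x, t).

Answer: u(x, t) = - 2 x^{2} + 2 \sin{\left(t \right)} + 2 \cos{\left(t x \right)}

Derivation:
Substitute the ansatz u = A x^{2} + B \sin{\left(t \right)} + C \cos{\left(t x \right)} into the left-hand side.
Derivatives of the ansatz:
  u_x = 2 A x - C t \sin{\left(t x \right)}
  u_t = B \cos{\left(t \right)} - C x \sin{\left(t x \right)}
Term by term:
  1/3·u·u_x = \frac{2 A^{2} x^{3}}{3} + \frac{2 A B x \sin{\left(t \right)}}{3} - \frac{A C t x^{2} \sin{\left(t x \right)}}{3} + \frac{2 A C x \cos{\left(t x \right)}}{3} - \frac{B C t \sin{\left(t \right)} \sin{\left(t x \right)}}{3} - \frac{C^{2} t \sin{\left(t x \right)} \cos{\left(t x \right)}}{3}
  1/3·u^2·u_t = \frac{A^{2} B x^{4} \cos{\left(t \right)}}{3} - \frac{A^{2} C x^{5} \sin{\left(t x \right)}}{3} + \frac{2 A B^{2} x^{2} \sin{\left(t \right)} \cos{\left(t \right)}}{3} - \frac{2 A B C x^{3} \sin{\left(t \right)} \sin{\left(t x \right)}}{3} + \frac{2 A B C x^{2} \cos{\left(t \right)} \cos{\left(t x \right)}}{3} - \frac{2 A C^{2} x^{3} \sin{\left(t x \right)} \cos{\left(t x \right)}}{3} + \frac{B^{3} \sin^{2}{\left(t \right)} \cos{\left(t \right)}}{3} - \frac{B^{2} C x \sin^{2}{\left(t \right)} \sin{\left(t x \right)}}{3} + \frac{2 B^{2} C \sin{\left(t \right)} \cos{\left(t \right)} \cos{\left(t x \right)}}{3} - \frac{2 B C^{2} x \sin{\left(t \right)} \sin{\left(t x \right)} \cos{\left(t x \right)}}{3} + \frac{B C^{2} \cos{\left(t \right)} \cos^{2}{\left(t x \right)}}{3} - \frac{C^{3} x \sin{\left(t x \right)} \cos^{2}{\left(t x \right)}}{3}
So the left-hand side equals
  \frac{A^{2} B x^{4} \cos{\left(t \right)}}{3} - \frac{A^{2} C x^{5} \sin{\left(t x \right)}}{3} + \frac{2 A^{2} x^{3}}{3} + \frac{2 A B^{2} x^{2} \sin{\left(t \right)} \cos{\left(t \right)}}{3} - \frac{2 A B C x^{3} \sin{\left(t \right)} \sin{\left(t x \right)}}{3} + \frac{2 A B C x^{2} \cos{\left(t \right)} \cos{\left(t x \right)}}{3} + \frac{2 A B x \sin{\left(t \right)}}{3} - \frac{2 A C^{2} x^{3} \sin{\left(t x \right)} \cos{\left(t x \right)}}{3} - \frac{A C t x^{2} \sin{\left(t x \right)}}{3} + \frac{2 A C x \cos{\left(t x \right)}}{3} + \frac{B^{3} \sin^{2}{\left(t \right)} \cos{\left(t \right)}}{3} - \frac{B^{2} C x \sin^{2}{\left(t \right)} \sin{\left(t x \right)}}{3} + \frac{2 B^{2} C \sin{\left(t \right)} \cos{\left(t \right)} \cos{\left(t x \right)}}{3} - \frac{2 B C^{2} x \sin{\left(t \right)} \sin{\left(t x \right)} \cos{\left(t x \right)}}{3} + \frac{B C^{2} \cos{\left(t \right)} \cos^{2}{\left(t x \right)}}{3} - \frac{B C t \sin{\left(t \right)} \sin{\left(t x \right)}}{3} - \frac{C^{3} x \sin{\left(t x \right)} \cos^{2}{\left(t x \right)}}{3} - \frac{C^{2} t \sin{\left(t x \right)} \cos{\left(t x \right)}}{3}
This must equal f(x, t) identically; expanded, f = \frac{4 t x^{2} \sin{\left(t x \right)}}{3} - \frac{4 t \sin{\left(t \right)} \sin{\left(t x \right)}}{3} - \frac{4 t \sin{\left(t x \right)} \cos{\left(t x \right)}}{3} - \frac{8 x^{5} \sin{\left(t x \right)}}{3} + \frac{8 x^{4} \cos{\left(t \right)}}{3} + \frac{16 x^{3} \sin{\left(t \right)} \sin{\left(t x \right)}}{3} + \frac{16 x^{3} \sin{\left(t x \right)} \cos{\left(t x \right)}}{3} + \frac{8 x^{3}}{3} - \frac{16 x^{2} \sin{\left(t \right)} \cos{\left(t \right)}}{3} - \frac{16 x^{2} \cos{\left(t \right)} \cos{\left(t x \right)}}{3} - \frac{8 x \sin^{2}{\left(t \right)} \sin{\left(t x \right)}}{3} - \frac{16 x \sin{\left(t \right)} \sin{\left(t x \right)} \cos{\left(t x \right)}}{3} - \frac{8 x \sin{\left(t \right)}}{3} - \frac{8 x \sin{\left(t x \right)} \cos^{2}{\left(t x \right)}}{3} - \frac{8 x \cos{\left(t x \right)}}{3} + \frac{8 \sin^{2}{\left(t \right)} \cos{\left(t \right)}}{3} + \frac{16 \sin{\left(t \right)} \cos{\left(t \right)} \cos{\left(t x \right)}}{3} + \frac{8 \cos{\left(t \right)} \cos^{2}{\left(t x \right)}}{3}.
Matching coefficients of the independent functions:
(each divided by its leading coefficient; functions giving the same equation are listed together)
  [x^{3}]:  A^{2} - 4 = 0
  [x \sin{\left(t \right)}]:  A B + 4 = 0
  [x \cos{\left(t x \right)}, t x^{2} \sin{\left(t x \right)}]:  A C + 4 = 0
  [x^{4} \cos{\left(t \right)}]:  A^{2} B - 8 = 0
  [x^{5} \sin{\left(t x \right)}]:  A^{2} C - 8 = 0
  [\sin^{2}{\left(t \right)} \cos{\left(t \right)}]:  B^{3} - 8 = 0
  [\cos{\left(t \right)} \cos^{2}{\left(t x \right)}, x \sin{\left(t \right)} \sin{\left(t x \right)} \cos{\left(t x \right)}]:  B C^{2} - 8 = 0
  [t \sin{\left(t \right)} \sin{\left(t x \right)}]:  B C - 4 = 0
  [t \sin{\left(t x \right)} \cos{\left(t x \right)}]:  C^{2} - 4 = 0
  [x \sin^{2}{\left(t \right)} \sin{\left(t x \right)}, \sin{\left(t \right)} \cos{\left(t \right)} \cos{\left(t x \right)}]:  B^{2} C - 8 = 0
  [x \sin{\left(t x \right)} \cos^{2}{\left(t x \right)}]:  C^{3} - 8 = 0
  [x^{2} \sin{\left(t \right)} \cos{\left(t \right)}]:  A B^{2} + 8 = 0
  [x^{2} \cos{\left(t \right)} \cos{\left(t x \right)}, x^{3} \sin{\left(t \right)} \sin{\left(t x \right)}]:  A B C + 8 = 0
  [x^{3} \sin{\left(t x \right)} \cos{\left(t x \right)}]:  A C^{2} + 8 = 0
Solving: A = -2, B = 2, C = 2.
Check against the point condition:
  u(0, 0) = 2  ⟹  C = 2  ✓
Hence u(x, t) = - 2 x^{2} + 2 \sin{\left(t \right)} + 2 \cos{\left(t x \right)}.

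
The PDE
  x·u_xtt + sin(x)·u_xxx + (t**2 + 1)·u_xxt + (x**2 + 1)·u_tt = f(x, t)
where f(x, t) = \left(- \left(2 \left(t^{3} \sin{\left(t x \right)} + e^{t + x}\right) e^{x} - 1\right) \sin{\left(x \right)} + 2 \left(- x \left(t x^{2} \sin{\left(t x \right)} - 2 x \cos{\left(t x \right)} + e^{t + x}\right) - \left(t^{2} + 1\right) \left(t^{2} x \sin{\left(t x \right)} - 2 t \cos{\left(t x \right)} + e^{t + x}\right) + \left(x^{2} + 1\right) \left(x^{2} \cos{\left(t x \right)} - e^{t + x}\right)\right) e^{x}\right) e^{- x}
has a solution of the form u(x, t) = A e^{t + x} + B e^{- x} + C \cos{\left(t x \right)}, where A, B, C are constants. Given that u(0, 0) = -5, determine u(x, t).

Substitute the ansatz u = A e^{t + x} + B e^{- x} + C \cos{\left(t x \right)} into the left-hand side.
Derivatives of the ansatz:
  u_xtt = A e^{t} e^{x} + C t x^{2} \sin{\left(t x \right)} - 2 C x \cos{\left(t x \right)}
  u_xxx = A e^{t} e^{x} - B e^{- x} + C t^{3} \sin{\left(t x \right)}
  u_xxt = A e^{t} e^{x} + C t^{2} x \sin{\left(t x \right)} - 2 C t \cos{\left(t x \right)}
  u_tt = A e^{t} e^{x} - C x^{2} \cos{\left(t x \right)}
Term by term:
  x·u_xtt = A x e^{t} e^{x} + C t x^{3} \sin{\left(t x \right)} - 2 C x^{2} \cos{\left(t x \right)}
  sin(x)·u_xxx = A e^{t} e^{x} \sin{\left(x \right)} - B e^{- x} \sin{\left(x \right)} + C t^{3} \sin{\left(x \right)} \sin{\left(t x \right)}
  (t**2 + 1)·u_xxt = A t^{2} e^{t} e^{x} + A e^{t} e^{x} + C t^{4} x \sin{\left(t x \right)} - 2 C t^{3} \cos{\left(t x \right)} + C t^{2} x \sin{\left(t x \right)} - 2 C t \cos{\left(t x \right)}
  (x**2 + 1)·u_tt = A x^{2} e^{t} e^{x} + A e^{t} e^{x} - C x^{4} \cos{\left(t x \right)} - C x^{2} \cos{\left(t x \right)}
So the left-hand side equals
  A t^{2} e^{t} e^{x} + A x^{2} e^{t} e^{x} + A x e^{t} e^{x} + A e^{t} e^{x} \sin{\left(x \right)} + 2 A e^{t} e^{x} - B e^{- x} \sin{\left(x \right)} + C t^{4} x \sin{\left(t x \right)} + C t^{3} \sin{\left(x \right)} \sin{\left(t x \right)} - 2 C t^{3} \cos{\left(t x \right)} + C t^{2} x \sin{\left(t x \right)} + C t x^{3} \sin{\left(t x \right)} - 2 C t \cos{\left(t x \right)} - C x^{4} \cos{\left(t x \right)} - 3 C x^{2} \cos{\left(t x \right)}
This must equal f(x, t) identically; expanded, f = - 2 t^{4} x \sin{\left(t x \right)} - 2 t^{3} \sin{\left(x \right)} \sin{\left(t x \right)} + 4 t^{3} \cos{\left(t x \right)} - 2 t^{2} x \sin{\left(t x \right)} - 2 t^{2} e^{t} e^{x} - 2 t x^{3} \sin{\left(t x \right)} + 4 t \cos{\left(t x \right)} + 2 x^{4} \cos{\left(t x \right)} - 2 x^{2} e^{t} e^{x} + 6 x^{2} \cos{\left(t x \right)} - 2 x e^{t} e^{x} - 2 e^{t} e^{x} \sin{\left(x \right)} - 4 e^{t} e^{x} + e^{- x} \sin{\left(x \right)}.
Matching coefficients of the independent functions:
  [t \cos{\left(t x \right)}, t^{3} \cos{\left(t x \right)}]:  - 2 C = 4
  [x^{2} \cos{\left(t x \right)}]:  - 3 C = 6
  [x^{4} \cos{\left(t x \right)}]:  - C = 2
  [e^{t} e^{x}]:  2 A = -4
  [e^{- x} \sin{\left(x \right)}]:  - B = 1
  [t x^{3} \sin{\left(t x \right)}, t^{2} x \sin{\left(t x \right)}, t^{3} \sin{\left(x \right)} \sin{\left(t x \right)}, t^{4} x \sin{\left(t x \right)}]:  C = -2
  [t^{2} e^{t} e^{x}, x e^{t} e^{x}, x^{2} e^{t} e^{x}, e^{t} e^{x} \sin{\left(x \right)}]:  A = -2
Solving: A = -2, B = -1, C = -2.
Check against the point condition:
  u(0, 0) = -5  ⟹  A + B + C = -5  ✓
Hence u(x, t) = - 2 e^{t + x} - 2 \cos{\left(t x \right)} - e^{- x}.

Answer: u(x, t) = - 2 e^{t + x} - 2 \cos{\left(t x \right)} - e^{- x}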